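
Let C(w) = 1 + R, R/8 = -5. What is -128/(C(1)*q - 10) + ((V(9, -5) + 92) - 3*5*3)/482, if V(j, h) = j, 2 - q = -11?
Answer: 45324/124597 ≈ 0.36376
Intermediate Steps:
q = 13 (q = 2 - 1*(-11) = 2 + 11 = 13)
R = -40 (R = 8*(-5) = -40)
C(w) = -39 (C(w) = 1 - 40 = -39)
-128/(C(1)*q - 10) + ((V(9, -5) + 92) - 3*5*3)/482 = -128/(-39*13 - 10) + ((9 + 92) - 3*5*3)/482 = -128/(-507 - 10) + (101 - 15*3)*(1/482) = -128/(-517) + (101 - 45)*(1/482) = -128*(-1/517) + 56*(1/482) = 128/517 + 28/241 = 45324/124597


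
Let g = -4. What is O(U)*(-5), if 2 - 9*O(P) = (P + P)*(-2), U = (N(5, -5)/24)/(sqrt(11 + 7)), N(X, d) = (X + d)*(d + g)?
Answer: -10/9 ≈ -1.1111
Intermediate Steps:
N(X, d) = (-4 + d)*(X + d) (N(X, d) = (X + d)*(d - 4) = (X + d)*(-4 + d) = (-4 + d)*(X + d))
U = 0 (U = (((-5)**2 - 4*5 - 4*(-5) + 5*(-5))/24)/(sqrt(11 + 7)) = ((25 - 20 + 20 - 25)*(1/24))/(sqrt(18)) = (0*(1/24))/((3*sqrt(2))) = 0*(sqrt(2)/6) = 0)
O(P) = 2/9 + 4*P/9 (O(P) = 2/9 - (P + P)*(-2)/9 = 2/9 - 2*P*(-2)/9 = 2/9 - (-4)*P/9 = 2/9 + 4*P/9)
O(U)*(-5) = (2/9 + (4/9)*0)*(-5) = (2/9 + 0)*(-5) = (2/9)*(-5) = -10/9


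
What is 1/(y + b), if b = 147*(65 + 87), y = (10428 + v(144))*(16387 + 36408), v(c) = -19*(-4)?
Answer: 1/554581024 ≈ 1.8032e-9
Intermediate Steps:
v(c) = 76
y = 554558680 (y = (10428 + 76)*(16387 + 36408) = 10504*52795 = 554558680)
b = 22344 (b = 147*152 = 22344)
1/(y + b) = 1/(554558680 + 22344) = 1/554581024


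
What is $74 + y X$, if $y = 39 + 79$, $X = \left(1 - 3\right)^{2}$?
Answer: $546$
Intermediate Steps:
$X = 4$ ($X = \left(-2\right)^{2} = 4$)
$y = 118$
$74 + y X = 74 + 118 \cdot 4 = 74 + 472 = 546$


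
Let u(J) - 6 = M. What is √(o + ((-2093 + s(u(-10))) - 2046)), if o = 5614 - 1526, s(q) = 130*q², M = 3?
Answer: √10479 ≈ 102.37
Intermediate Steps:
u(J) = 9 (u(J) = 6 + 3 = 9)
o = 4088
√(o + ((-2093 + s(u(-10))) - 2046)) = √(4088 + ((-2093 + 130*9²) - 2046)) = √(4088 + ((-2093 + 130*81) - 2046)) = √(4088 + ((-2093 + 10530) - 2046)) = √(4088 + (8437 - 2046)) = √(4088 + 6391) = √10479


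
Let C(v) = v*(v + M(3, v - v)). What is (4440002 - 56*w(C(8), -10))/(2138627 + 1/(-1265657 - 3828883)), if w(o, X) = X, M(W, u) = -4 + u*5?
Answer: 22622620731480/10895320796579 ≈ 2.0764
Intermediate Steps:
M(W, u) = -4 + 5*u
C(v) = v*(-4 + v) (C(v) = v*(v + (-4 + 5*(v - v))) = v*(v + (-4 + 5*0)) = v*(v + (-4 + 0)) = v*(v - 4) = v*(-4 + v))
(4440002 - 56*w(C(8), -10))/(2138627 + 1/(-1265657 - 3828883)) = (4440002 - 56*(-10))/(2138627 + 1/(-1265657 - 3828883)) = (4440002 + 560)/(2138627 + 1/(-5094540)) = 4440562/(2138627 - 1/5094540) = 4440562/(10895320796579/5094540) = 4440562*(5094540/10895320796579) = 22622620731480/10895320796579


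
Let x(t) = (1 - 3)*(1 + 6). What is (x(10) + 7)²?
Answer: 49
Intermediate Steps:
x(t) = -14 (x(t) = -2*7 = -14)
(x(10) + 7)² = (-14 + 7)² = (-7)² = 49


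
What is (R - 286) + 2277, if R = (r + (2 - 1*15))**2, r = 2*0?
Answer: 2160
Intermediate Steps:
r = 0
R = 169 (R = (0 + (2 - 1*15))**2 = (0 + (2 - 15))**2 = (0 - 13)**2 = (-13)**2 = 169)
(R - 286) + 2277 = (169 - 286) + 2277 = -117 + 2277 = 2160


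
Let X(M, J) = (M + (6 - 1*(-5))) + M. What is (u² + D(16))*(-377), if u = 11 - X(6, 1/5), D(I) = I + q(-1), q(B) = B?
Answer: -59943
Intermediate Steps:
D(I) = -1 + I (D(I) = I - 1 = -1 + I)
X(M, J) = 11 + 2*M (X(M, J) = (M + (6 + 5)) + M = (M + 11) + M = (11 + M) + M = 11 + 2*M)
u = -12 (u = 11 - (11 + 2*6) = 11 - (11 + 12) = 11 - 1*23 = 11 - 23 = -12)
(u² + D(16))*(-377) = ((-12)² + (-1 + 16))*(-377) = (144 + 15)*(-377) = 159*(-377) = -59943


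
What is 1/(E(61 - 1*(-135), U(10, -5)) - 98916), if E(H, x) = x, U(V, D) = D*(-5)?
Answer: -1/98891 ≈ -1.0112e-5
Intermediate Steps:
U(V, D) = -5*D
1/(E(61 - 1*(-135), U(10, -5)) - 98916) = 1/(-5*(-5) - 98916) = 1/(25 - 98916) = 1/(-98891) = -1/98891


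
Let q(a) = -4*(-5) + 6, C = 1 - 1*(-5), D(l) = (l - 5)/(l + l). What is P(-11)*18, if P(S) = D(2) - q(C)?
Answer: -963/2 ≈ -481.50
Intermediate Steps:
D(l) = (-5 + l)/(2*l) (D(l) = (-5 + l)/((2*l)) = (-5 + l)*(1/(2*l)) = (-5 + l)/(2*l))
C = 6 (C = 1 + 5 = 6)
q(a) = 26 (q(a) = 20 + 6 = 26)
P(S) = -107/4 (P(S) = (½)*(-5 + 2)/2 - 1*26 = (½)*(½)*(-3) - 26 = -¾ - 26 = -107/4)
P(-11)*18 = -107/4*18 = -963/2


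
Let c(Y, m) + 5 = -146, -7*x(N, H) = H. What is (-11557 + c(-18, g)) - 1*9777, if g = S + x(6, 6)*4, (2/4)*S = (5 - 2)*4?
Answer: -21485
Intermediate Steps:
S = 24 (S = 2*((5 - 2)*4) = 2*(3*4) = 2*12 = 24)
x(N, H) = -H/7
g = 144/7 (g = 24 - ⅐*6*4 = 24 - 6/7*4 = 24 - 24/7 = 144/7 ≈ 20.571)
c(Y, m) = -151 (c(Y, m) = -5 - 146 = -151)
(-11557 + c(-18, g)) - 1*9777 = (-11557 - 151) - 1*9777 = -11708 - 9777 = -21485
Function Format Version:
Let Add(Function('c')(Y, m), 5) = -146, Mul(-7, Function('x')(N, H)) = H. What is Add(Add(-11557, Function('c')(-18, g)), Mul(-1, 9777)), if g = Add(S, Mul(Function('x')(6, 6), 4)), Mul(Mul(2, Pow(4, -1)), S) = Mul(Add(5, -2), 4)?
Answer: -21485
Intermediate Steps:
S = 24 (S = Mul(2, Mul(Add(5, -2), 4)) = Mul(2, Mul(3, 4)) = Mul(2, 12) = 24)
Function('x')(N, H) = Mul(Rational(-1, 7), H)
g = Rational(144, 7) (g = Add(24, Mul(Mul(Rational(-1, 7), 6), 4)) = Add(24, Mul(Rational(-6, 7), 4)) = Add(24, Rational(-24, 7)) = Rational(144, 7) ≈ 20.571)
Function('c')(Y, m) = -151 (Function('c')(Y, m) = Add(-5, -146) = -151)
Add(Add(-11557, Function('c')(-18, g)), Mul(-1, 9777)) = Add(Add(-11557, -151), Mul(-1, 9777)) = Add(-11708, -9777) = -21485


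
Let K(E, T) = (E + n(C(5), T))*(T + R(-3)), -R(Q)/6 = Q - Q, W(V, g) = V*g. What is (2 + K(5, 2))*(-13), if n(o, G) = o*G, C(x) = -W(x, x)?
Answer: 1144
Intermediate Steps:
R(Q) = 0 (R(Q) = -6*(Q - Q) = -6*0 = 0)
C(x) = -x**2 (C(x) = -x*x = -x**2)
n(o, G) = G*o
K(E, T) = T*(E - 25*T) (K(E, T) = (E + T*(-1*5**2))*(T + 0) = (E + T*(-1*25))*T = (E + T*(-25))*T = (E - 25*T)*T = T*(E - 25*T))
(2 + K(5, 2))*(-13) = (2 + 2*(5 - 25*2))*(-13) = (2 + 2*(5 - 50))*(-13) = (2 + 2*(-45))*(-13) = (2 - 90)*(-13) = -88*(-13) = 1144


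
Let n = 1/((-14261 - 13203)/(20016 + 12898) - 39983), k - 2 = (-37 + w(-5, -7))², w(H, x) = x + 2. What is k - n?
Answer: 1162052675115/658013963 ≈ 1766.0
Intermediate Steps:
w(H, x) = 2 + x
k = 1766 (k = 2 + (-37 + (2 - 7))² = 2 + (-37 - 5)² = 2 + (-42)² = 2 + 1764 = 1766)
n = -16457/658013963 (n = 1/(-27464/32914 - 39983) = 1/(-27464*1/32914 - 39983) = 1/(-13732/16457 - 39983) = 1/(-658013963/16457) = -16457/658013963 ≈ -2.5010e-5)
k - n = 1766 - 1*(-16457/658013963) = 1766 + 16457/658013963 = 1162052675115/658013963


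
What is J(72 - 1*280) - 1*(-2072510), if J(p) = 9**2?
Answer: 2072591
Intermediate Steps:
J(p) = 81
J(72 - 1*280) - 1*(-2072510) = 81 - 1*(-2072510) = 81 + 2072510 = 2072591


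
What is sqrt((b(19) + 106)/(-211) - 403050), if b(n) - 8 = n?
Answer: I*sqrt(17944217113)/211 ≈ 634.86*I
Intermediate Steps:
b(n) = 8 + n
sqrt((b(19) + 106)/(-211) - 403050) = sqrt(((8 + 19) + 106)/(-211) - 403050) = sqrt((27 + 106)*(-1/211) - 403050) = sqrt(133*(-1/211) - 403050) = sqrt(-133/211 - 403050) = sqrt(-85043683/211) = I*sqrt(17944217113)/211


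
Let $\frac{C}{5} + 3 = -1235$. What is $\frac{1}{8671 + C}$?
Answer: $\frac{1}{2481} \approx 0.00040306$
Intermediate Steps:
$C = -6190$ ($C = -15 + 5 \left(-1235\right) = -15 - 6175 = -6190$)
$\frac{1}{8671 + C} = \frac{1}{8671 - 6190} = \frac{1}{2481}$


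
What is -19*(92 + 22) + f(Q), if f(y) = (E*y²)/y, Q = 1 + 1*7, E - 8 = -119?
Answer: -3054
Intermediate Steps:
E = -111 (E = 8 - 119 = -111)
Q = 8 (Q = 1 + 7 = 8)
f(y) = -111*y (f(y) = (-111*y²)/y = -111*y)
-19*(92 + 22) + f(Q) = -19*(92 + 22) - 111*8 = -19*114 - 888 = -2166 - 888 = -3054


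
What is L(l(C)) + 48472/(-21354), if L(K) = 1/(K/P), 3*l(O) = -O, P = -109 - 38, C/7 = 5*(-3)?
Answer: -345397/53385 ≈ -6.4699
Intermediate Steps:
C = -105 (C = 7*(5*(-3)) = 7*(-15) = -105)
P = -147
l(O) = -O/3 (l(O) = (-O)/3 = -O/3)
L(K) = -147/K (L(K) = 1/(K/(-147)) = 1/(K*(-1/147)) = 1/(-K/147) = -147/K)
L(l(C)) + 48472/(-21354) = -147/((-⅓*(-105))) + 48472/(-21354) = -147/35 + 48472*(-1/21354) = -147*1/35 - 24236/10677 = -21/5 - 24236/10677 = -345397/53385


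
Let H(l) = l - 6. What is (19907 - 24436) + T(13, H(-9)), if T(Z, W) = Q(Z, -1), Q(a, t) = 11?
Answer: -4518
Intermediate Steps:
H(l) = -6 + l
T(Z, W) = 11
(19907 - 24436) + T(13, H(-9)) = (19907 - 24436) + 11 = -4529 + 11 = -4518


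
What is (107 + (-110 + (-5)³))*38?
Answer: -4864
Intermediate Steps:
(107 + (-110 + (-5)³))*38 = (107 + (-110 - 125))*38 = (107 - 235)*38 = -128*38 = -4864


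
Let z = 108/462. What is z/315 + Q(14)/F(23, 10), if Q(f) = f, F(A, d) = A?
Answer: 37776/61985 ≈ 0.60944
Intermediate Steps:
z = 18/77 (z = 108*(1/462) = 18/77 ≈ 0.23377)
z/315 + Q(14)/F(23, 10) = (18/77)/315 + 14/23 = (18/77)*(1/315) + 14*(1/23) = 2/2695 + 14/23 = 37776/61985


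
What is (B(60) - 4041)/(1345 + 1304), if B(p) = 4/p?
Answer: -60614/39735 ≈ -1.5255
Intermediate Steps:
(B(60) - 4041)/(1345 + 1304) = (4/60 - 4041)/(1345 + 1304) = (4*(1/60) - 4041)/2649 = (1/15 - 4041)*(1/2649) = -60614/15*1/2649 = -60614/39735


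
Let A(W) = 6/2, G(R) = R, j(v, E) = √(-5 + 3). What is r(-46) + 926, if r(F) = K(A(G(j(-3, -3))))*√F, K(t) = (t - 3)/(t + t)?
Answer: 926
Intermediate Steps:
j(v, E) = I*√2 (j(v, E) = √(-2) = I*√2)
A(W) = 3 (A(W) = 6*(½) = 3)
K(t) = (-3 + t)/(2*t) (K(t) = (-3 + t)/((2*t)) = (-3 + t)*(1/(2*t)) = (-3 + t)/(2*t))
r(F) = 0 (r(F) = ((½)*(-3 + 3)/3)*√F = ((½)*(⅓)*0)*√F = 0*√F = 0)
r(-46) + 926 = 0 + 926 = 926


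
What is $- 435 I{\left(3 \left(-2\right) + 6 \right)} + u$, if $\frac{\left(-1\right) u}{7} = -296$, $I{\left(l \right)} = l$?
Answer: $2072$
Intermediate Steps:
$u = 2072$ ($u = \left(-7\right) \left(-296\right) = 2072$)
$- 435 I{\left(3 \left(-2\right) + 6 \right)} + u = - 435 \left(3 \left(-2\right) + 6\right) + 2072 = - 435 \left(-6 + 6\right) + 2072 = \left(-435\right) 0 + 2072 = 0 + 2072 = 2072$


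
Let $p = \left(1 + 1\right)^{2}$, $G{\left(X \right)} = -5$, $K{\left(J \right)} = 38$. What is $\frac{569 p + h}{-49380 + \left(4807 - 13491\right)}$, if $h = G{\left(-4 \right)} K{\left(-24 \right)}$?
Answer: $- \frac{1043}{29032} \approx -0.035926$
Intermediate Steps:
$p = 4$ ($p = 2^{2} = 4$)
$h = -190$ ($h = \left(-5\right) 38 = -190$)
$\frac{569 p + h}{-49380 + \left(4807 - 13491\right)} = \frac{569 \cdot 4 - 190}{-49380 + \left(4807 - 13491\right)} = \frac{2276 - 190}{-49380 + \left(4807 - 13491\right)} = \frac{2086}{-49380 - 8684} = \frac{2086}{-58064} = 2086 \left(- \frac{1}{58064}\right) = - \frac{1043}{29032}$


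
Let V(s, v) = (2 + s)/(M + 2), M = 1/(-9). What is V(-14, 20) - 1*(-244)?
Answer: 4040/17 ≈ 237.65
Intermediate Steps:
M = -⅑ ≈ -0.11111
V(s, v) = 18/17 + 9*s/17 (V(s, v) = (2 + s)/(-⅑ + 2) = (2 + s)/(17/9) = (2 + s)*(9/17) = 18/17 + 9*s/17)
V(-14, 20) - 1*(-244) = (18/17 + (9/17)*(-14)) - 1*(-244) = (18/17 - 126/17) + 244 = -108/17 + 244 = 4040/17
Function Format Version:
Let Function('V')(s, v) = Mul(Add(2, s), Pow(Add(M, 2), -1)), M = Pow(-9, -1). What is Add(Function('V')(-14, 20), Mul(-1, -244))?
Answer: Rational(4040, 17) ≈ 237.65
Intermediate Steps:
M = Rational(-1, 9) ≈ -0.11111
Function('V')(s, v) = Add(Rational(18, 17), Mul(Rational(9, 17), s)) (Function('V')(s, v) = Mul(Add(2, s), Pow(Add(Rational(-1, 9), 2), -1)) = Mul(Add(2, s), Pow(Rational(17, 9), -1)) = Mul(Add(2, s), Rational(9, 17)) = Add(Rational(18, 17), Mul(Rational(9, 17), s)))
Add(Function('V')(-14, 20), Mul(-1, -244)) = Add(Add(Rational(18, 17), Mul(Rational(9, 17), -14)), Mul(-1, -244)) = Add(Add(Rational(18, 17), Rational(-126, 17)), 244) = Add(Rational(-108, 17), 244) = Rational(4040, 17)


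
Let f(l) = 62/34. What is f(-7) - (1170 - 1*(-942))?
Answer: -35873/17 ≈ -2110.2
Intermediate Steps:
f(l) = 31/17 (f(l) = 62*(1/34) = 31/17)
f(-7) - (1170 - 1*(-942)) = 31/17 - (1170 - 1*(-942)) = 31/17 - (1170 + 942) = 31/17 - 1*2112 = 31/17 - 2112 = -35873/17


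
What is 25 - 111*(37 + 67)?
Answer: -11519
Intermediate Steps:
25 - 111*(37 + 67) = 25 - 111*104 = 25 - 11544 = -11519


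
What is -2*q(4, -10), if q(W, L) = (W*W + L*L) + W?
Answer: -240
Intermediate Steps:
q(W, L) = W + L² + W² (q(W, L) = (W² + L²) + W = (L² + W²) + W = W + L² + W²)
-2*q(4, -10) = -2*(4 + (-10)² + 4²) = -2*(4 + 100 + 16) = -2*120 = -240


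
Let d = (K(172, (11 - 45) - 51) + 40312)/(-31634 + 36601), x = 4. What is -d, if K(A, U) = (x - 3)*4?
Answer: -40316/4967 ≈ -8.1168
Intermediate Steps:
K(A, U) = 4 (K(A, U) = (4 - 3)*4 = 1*4 = 4)
d = 40316/4967 (d = (4 + 40312)/(-31634 + 36601) = 40316/4967 ≈ 8.1168)
-d = -1*40316/4967 = -40316/4967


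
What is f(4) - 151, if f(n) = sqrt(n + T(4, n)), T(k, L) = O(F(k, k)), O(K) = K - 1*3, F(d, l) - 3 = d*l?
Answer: -151 + 2*sqrt(5) ≈ -146.53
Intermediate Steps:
F(d, l) = 3 + d*l
O(K) = -3 + K (O(K) = K - 3 = -3 + K)
T(k, L) = k**2 (T(k, L) = -3 + (3 + k*k) = -3 + (3 + k**2) = k**2)
f(n) = sqrt(16 + n) (f(n) = sqrt(n + 4**2) = sqrt(n + 16) = sqrt(16 + n))
f(4) - 151 = sqrt(16 + 4) - 151 = sqrt(20) - 151 = 2*sqrt(5) - 151 = -151 + 2*sqrt(5)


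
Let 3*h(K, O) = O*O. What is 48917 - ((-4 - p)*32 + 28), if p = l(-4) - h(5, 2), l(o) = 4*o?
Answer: 145387/3 ≈ 48462.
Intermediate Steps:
h(K, O) = O**2/3 (h(K, O) = (O*O)/3 = O**2/3)
p = -52/3 (p = 4*(-4) - 2**2/3 = -16 - 4/3 = -52/3 ≈ -17.333)
48917 - ((-4 - p)*32 + 28) = 48917 - ((-4 - 1*(-52/3))*32 + 28) = 48917 - ((-4 + 52/3)*32 + 28) = 48917 - ((40/3)*32 + 28) = 48917 - (1280/3 + 28) = 48917 - 1*1364/3 = 48917 - 1364/3 = 145387/3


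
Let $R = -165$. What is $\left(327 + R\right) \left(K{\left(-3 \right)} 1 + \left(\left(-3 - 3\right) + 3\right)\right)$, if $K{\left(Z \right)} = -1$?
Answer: $-648$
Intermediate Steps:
$\left(327 + R\right) \left(K{\left(-3 \right)} 1 + \left(\left(-3 - 3\right) + 3\right)\right) = \left(327 - 165\right) \left(\left(-1\right) 1 + \left(\left(-3 - 3\right) + 3\right)\right) = 162 \left(-1 + \left(-6 + 3\right)\right) = 162 \left(-1 - 3\right) = 162 \left(-4\right) = -648$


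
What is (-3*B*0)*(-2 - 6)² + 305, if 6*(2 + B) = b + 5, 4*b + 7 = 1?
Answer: 305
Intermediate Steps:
b = -3/2 (b = -7/4 + (¼)*1 = -7/4 + ¼ = -3/2 ≈ -1.5000)
B = -17/12 (B = -2 + (-3/2 + 5)/6 = -2 + (⅙)*(7/2) = -2 + 7/12 = -17/12 ≈ -1.4167)
(-3*B*0)*(-2 - 6)² + 305 = (-3*(-17/12)*0)*(-2 - 6)² + 305 = ((17/4)*0)*(-8)² + 305 = 0*64 + 305 = 0 + 305 = 305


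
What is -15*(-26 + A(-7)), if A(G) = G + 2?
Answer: 465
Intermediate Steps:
A(G) = 2 + G
-15*(-26 + A(-7)) = -15*(-26 + (2 - 7)) = -15*(-26 - 5) = -15*(-31) = 465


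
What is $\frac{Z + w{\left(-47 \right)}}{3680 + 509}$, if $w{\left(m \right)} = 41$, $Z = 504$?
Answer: $\frac{545}{4189} \approx 0.1301$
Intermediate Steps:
$\frac{Z + w{\left(-47 \right)}}{3680 + 509} = \frac{504 + 41}{3680 + 509} = \frac{545}{4189}$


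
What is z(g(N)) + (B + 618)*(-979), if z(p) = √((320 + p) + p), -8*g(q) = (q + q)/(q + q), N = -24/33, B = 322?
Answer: -920260 + √1279/2 ≈ -9.2024e+5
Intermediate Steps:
N = -8/11 (N = -24*1/33 = -8/11 ≈ -0.72727)
g(q) = -⅛ (g(q) = -(q + q)/(8*(q + q)) = -2*q/(8*(2*q)) = -2*q*1/(2*q)/8 = -⅛*1 = -⅛)
z(p) = √(320 + 2*p)
z(g(N)) + (B + 618)*(-979) = √(320 + 2*(-⅛)) + (322 + 618)*(-979) = √(320 - ¼) + 940*(-979) = √(1279/4) - 920260 = √1279/2 - 920260 = -920260 + √1279/2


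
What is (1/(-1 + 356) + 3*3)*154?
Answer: 492184/355 ≈ 1386.4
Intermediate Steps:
(1/(-1 + 356) + 3*3)*154 = (1/355 + 9)*154 = (3196/355)*154 = 492184/355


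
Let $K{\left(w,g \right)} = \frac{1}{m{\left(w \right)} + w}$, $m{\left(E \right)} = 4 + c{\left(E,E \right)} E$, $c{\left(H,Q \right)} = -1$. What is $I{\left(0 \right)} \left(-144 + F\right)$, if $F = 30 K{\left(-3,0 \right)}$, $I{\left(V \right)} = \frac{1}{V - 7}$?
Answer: $\frac{39}{2} \approx 19.5$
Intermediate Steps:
$I{\left(V \right)} = \frac{1}{-7 + V}$
$m{\left(E \right)} = 4 - E$
$K{\left(w,g \right)} = \frac{1}{4}$ ($K{\left(w,g \right)} = \frac{1}{\left(4 - w\right) + w} = \frac{1}{4}$)
$F = \frac{15}{2}$ ($F = 30 \cdot \frac{1}{4} = \frac{15}{2} \approx 7.5$)
$I{\left(0 \right)} \left(-144 + F\right) = \frac{-144 + \frac{15}{2}}{-7 + 0} = \frac{1}{-7} \left(- \frac{273}{2}\right) = \left(- \frac{1}{7}\right) \left(- \frac{273}{2}\right) = \frac{39}{2}$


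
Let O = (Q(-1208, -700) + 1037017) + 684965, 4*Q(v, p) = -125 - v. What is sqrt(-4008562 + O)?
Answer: I*sqrt(9145237)/2 ≈ 1512.1*I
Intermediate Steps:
Q(v, p) = -125/4 - v/4 (Q(v, p) = (-125 - v)/4 = -125/4 - v/4)
O = 6889011/4 (O = ((-125/4 - 1/4*(-1208)) + 1037017) + 684965 = ((-125/4 + 302) + 1037017) + 684965 = (1083/4 + 1037017) + 684965 = 4149151/4 + 684965 = 6889011/4 ≈ 1.7223e+6)
sqrt(-4008562 + O) = sqrt(-4008562 + 6889011/4) = sqrt(-9145237/4) = I*sqrt(9145237)/2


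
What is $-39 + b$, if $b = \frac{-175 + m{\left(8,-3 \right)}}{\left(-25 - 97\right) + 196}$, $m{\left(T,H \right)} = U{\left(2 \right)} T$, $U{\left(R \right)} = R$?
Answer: $- \frac{3045}{74} \approx -41.149$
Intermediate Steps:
$m{\left(T,H \right)} = 2 T$
$b = - \frac{159}{74}$ ($b = \frac{-175 + 2 \cdot 8}{\left(-25 - 97\right) + 196} = \frac{-175 + 16}{\left(-25 - 97\right) + 196} = - \frac{159}{-122 + 196} = - \frac{159}{74} \approx -2.1486$)
$-39 + b = -39 - \frac{159}{74} = - \frac{3045}{74}$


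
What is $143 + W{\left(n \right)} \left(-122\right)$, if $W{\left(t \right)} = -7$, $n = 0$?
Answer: $997$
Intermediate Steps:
$143 + W{\left(n \right)} \left(-122\right) = 143 - -854 = 143 + 854 = 997$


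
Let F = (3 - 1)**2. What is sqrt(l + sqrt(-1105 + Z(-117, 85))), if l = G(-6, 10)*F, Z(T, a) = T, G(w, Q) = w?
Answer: sqrt(-24 + I*sqrt(1222)) ≈ 3.0334 + 5.7621*I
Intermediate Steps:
F = 4 (F = 2**2 = 4)
l = -24 (l = -6*4 = -24)
sqrt(l + sqrt(-1105 + Z(-117, 85))) = sqrt(-24 + sqrt(-1105 - 117)) = sqrt(-24 + sqrt(-1222)) = sqrt(-24 + I*sqrt(1222))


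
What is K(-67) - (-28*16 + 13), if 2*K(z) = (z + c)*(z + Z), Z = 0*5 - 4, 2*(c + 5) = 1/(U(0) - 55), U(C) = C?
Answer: 658091/220 ≈ 2991.3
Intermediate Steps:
c = -551/110 (c = -5 + 1/(2*(0 - 55)) = -5 + (½)/(-55) = -5 + (½)*(-1/55) = -5 - 1/110 = -551/110 ≈ -5.0091)
Z = -4 (Z = 0 - 4 = -4)
K(z) = (-4 + z)*(-551/110 + z)/2 (K(z) = ((z - 551/110)*(z - 4))/2 = ((-551/110 + z)*(-4 + z))/2 = ((-4 + z)*(-551/110 + z))/2 = (-4 + z)*(-551/110 + z)/2)
K(-67) - (-28*16 + 13) = (551/55 + (½)*(-67)² - 991/220*(-67)) - (-28*16 + 13) = (551/55 + (½)*4489 + 66397/220) - (-448 + 13) = (551/55 + 4489/2 + 66397/220) - 1*(-435) = 562391/220 + 435 = 658091/220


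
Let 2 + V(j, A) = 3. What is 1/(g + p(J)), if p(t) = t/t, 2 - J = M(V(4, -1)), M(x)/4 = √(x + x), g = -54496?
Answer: -1/54495 ≈ -1.8350e-5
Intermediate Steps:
V(j, A) = 1 (V(j, A) = -2 + 3 = 1)
M(x) = 4*√2*√x (M(x) = 4*√(x + x) = 4*√(2*x) = 4*(√2*√x) = 4*√2*√x)
J = 2 - 4*√2 (J = 2 - 4*√2*√1 = 2 - 4*√2 ≈ -3.6569)
p(t) = 1
1/(g + p(J)) = 1/(-54496 + 1) = 1/(-54495) = -1/54495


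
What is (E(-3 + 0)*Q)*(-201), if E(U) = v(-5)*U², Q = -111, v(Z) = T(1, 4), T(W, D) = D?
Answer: 803196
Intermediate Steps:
v(Z) = 4
E(U) = 4*U²
(E(-3 + 0)*Q)*(-201) = ((4*(-3 + 0)²)*(-111))*(-201) = ((4*(-3)²)*(-111))*(-201) = ((4*9)*(-111))*(-201) = (36*(-111))*(-201) = -3996*(-201) = 803196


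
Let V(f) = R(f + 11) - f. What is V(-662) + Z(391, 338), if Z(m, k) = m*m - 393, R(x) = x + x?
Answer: 151848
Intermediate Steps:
R(x) = 2*x
Z(m, k) = -393 + m² (Z(m, k) = m² - 393 = -393 + m²)
V(f) = 22 + f (V(f) = 2*(f + 11) - f = 2*(11 + f) - f = (22 + 2*f) - f = 22 + f)
V(-662) + Z(391, 338) = (22 - 662) + (-393 + 391²) = -640 + (-393 + 152881) = -640 + 152488 = 151848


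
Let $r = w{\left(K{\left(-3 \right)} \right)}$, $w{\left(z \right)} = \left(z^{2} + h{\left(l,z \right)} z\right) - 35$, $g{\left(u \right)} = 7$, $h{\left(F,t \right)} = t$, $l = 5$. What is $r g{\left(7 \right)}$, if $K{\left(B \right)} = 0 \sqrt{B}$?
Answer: $-245$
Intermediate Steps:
$K{\left(B \right)} = 0$
$w{\left(z \right)} = -35 + 2 z^{2}$ ($w{\left(z \right)} = \left(z^{2} + z z\right) - 35 = \left(z^{2} + z^{2}\right) - 35 = 2 z^{2} - 35 = -35 + 2 z^{2}$)
$r = -35$ ($r = -35 + 2 \cdot 0^{2} = -35 + 2 \cdot 0 = -35 + 0 = -35$)
$r g{\left(7 \right)} = \left(-35\right) 7 = -245$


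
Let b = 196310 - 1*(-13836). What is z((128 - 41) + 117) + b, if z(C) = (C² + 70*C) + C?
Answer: 266246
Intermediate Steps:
b = 210146 (b = 196310 + 13836 = 210146)
z(C) = C² + 71*C
z((128 - 41) + 117) + b = ((128 - 41) + 117)*(71 + ((128 - 41) + 117)) + 210146 = (87 + 117)*(71 + (87 + 117)) + 210146 = 204*(71 + 204) + 210146 = 204*275 + 210146 = 56100 + 210146 = 266246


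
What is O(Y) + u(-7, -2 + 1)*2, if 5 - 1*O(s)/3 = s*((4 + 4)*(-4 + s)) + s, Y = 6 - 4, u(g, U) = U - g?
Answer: 117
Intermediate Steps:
Y = 2
O(s) = 15 - 3*s - 3*s*(-32 + 8*s) (O(s) = 15 - 3*(s*((4 + 4)*(-4 + s)) + s) = 15 - 3*(s*(8*(-4 + s)) + s) = 15 - 3*(s*(-32 + 8*s) + s) = 15 - 3*(s + s*(-32 + 8*s)) = 15 + (-3*s - 3*s*(-32 + 8*s)) = 15 - 3*s - 3*s*(-32 + 8*s))
O(Y) + u(-7, -2 + 1)*2 = (15 - 24*2² + 93*2) + ((-2 + 1) - 1*(-7))*2 = (15 - 24*4 + 186) + (-1 + 7)*2 = (15 - 96 + 186) + 6*2 = 105 + 12 = 117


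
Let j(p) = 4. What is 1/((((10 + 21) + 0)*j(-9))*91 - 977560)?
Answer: -1/966276 ≈ -1.0349e-6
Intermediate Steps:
1/((((10 + 21) + 0)*j(-9))*91 - 977560) = 1/((((10 + 21) + 0)*4)*91 - 977560) = 1/(((31 + 0)*4)*91 - 977560) = 1/((31*4)*91 - 977560) = 1/(124*91 - 977560) = 1/(11284 - 977560) = 1/(-966276) = -1/966276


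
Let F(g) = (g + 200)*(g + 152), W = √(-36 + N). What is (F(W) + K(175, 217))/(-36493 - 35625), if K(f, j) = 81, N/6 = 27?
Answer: -30607/72118 - 528*√14/36059 ≈ -0.47919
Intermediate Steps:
N = 162 (N = 6*27 = 162)
W = 3*√14 (W = √(-36 + 162) = √126 = 3*√14 ≈ 11.225)
F(g) = (152 + g)*(200 + g) (F(g) = (200 + g)*(152 + g) = (152 + g)*(200 + g))
(F(W) + K(175, 217))/(-36493 - 35625) = ((30400 + (3*√14)² + 352*(3*√14)) + 81)/(-36493 - 35625) = ((30400 + 126 + 1056*√14) + 81)/(-72118) = ((30526 + 1056*√14) + 81)*(-1/72118) = (30607 + 1056*√14)*(-1/72118) = -30607/72118 - 528*√14/36059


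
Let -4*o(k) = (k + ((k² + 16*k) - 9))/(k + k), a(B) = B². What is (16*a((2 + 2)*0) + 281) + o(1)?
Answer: 2239/8 ≈ 279.88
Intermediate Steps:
o(k) = -(-9 + k² + 17*k)/(8*k) (o(k) = -(k + ((k² + 16*k) - 9))/(4*(k + k)) = -(k + (-9 + k² + 16*k))/(4*(2*k)) = -(-9 + k² + 17*k)*1/(2*k)/4 = -(-9 + k² + 17*k)/(8*k))
(16*a((2 + 2)*0) + 281) + o(1) = (16*((2 + 2)*0)² + 281) + (⅛)*(9 - 1*1*(17 + 1))/1 = (16*(4*0)² + 281) + (⅛)*1*(9 - 1*1*18) = (16*0² + 281) + (⅛)*1*(9 - 18) = (16*0 + 281) + (⅛)*1*(-9) = (0 + 281) - 9/8 = 281 - 9/8 = 2239/8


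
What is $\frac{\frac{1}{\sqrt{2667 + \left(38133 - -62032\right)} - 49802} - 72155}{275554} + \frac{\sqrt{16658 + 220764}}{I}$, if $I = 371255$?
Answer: $- \frac{89477119985731}{341705748925044} - \frac{\sqrt{6427}}{170852874462522} + \frac{\sqrt{237422}}{371255} \approx -0.26054$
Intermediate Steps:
$\frac{\frac{1}{\sqrt{2667 + \left(38133 - -62032\right)} - 49802} - 72155}{275554} + \frac{\sqrt{16658 + 220764}}{I} = \frac{\frac{1}{\sqrt{2667 + \left(38133 - -62032\right)} - 49802} - 72155}{275554} + \frac{\sqrt{16658 + 220764}}{371255} = \left(\frac{1}{\sqrt{2667 + \left(38133 + 62032\right)} - 49802} - 72155\right) \frac{1}{275554} + \sqrt{237422} \cdot \frac{1}{371255} = \left(\frac{1}{\sqrt{2667 + 100165} - 49802} - 72155\right) \frac{1}{275554} + \frac{\sqrt{237422}}{371255} = \left(\frac{1}{\sqrt{102832} - 49802} - 72155\right) \frac{1}{275554} + \frac{\sqrt{237422}}{371255} = \left(\frac{1}{4 \sqrt{6427} - 49802} - 72155\right) \frac{1}{275554} + \frac{\sqrt{237422}}{371255} = \left(\frac{1}{-49802 + 4 \sqrt{6427}} - 72155\right) \frac{1}{275554} + \frac{\sqrt{237422}}{371255} = \left(-72155 + \frac{1}{-49802 + 4 \sqrt{6427}}\right) \frac{1}{275554} + \frac{\sqrt{237422}}{371255} = \left(- \frac{72155}{275554} + \frac{1}{275554 \left(-49802 + 4 \sqrt{6427}\right)}\right) + \frac{\sqrt{237422}}{371255} = - \frac{72155}{275554} + \frac{1}{275554 \left(-49802 + 4 \sqrt{6427}\right)} + \frac{\sqrt{237422}}{371255}$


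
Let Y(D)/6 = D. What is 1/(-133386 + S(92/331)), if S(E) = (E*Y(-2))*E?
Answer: -109561/14614005114 ≈ -7.4970e-6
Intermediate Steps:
Y(D) = 6*D
S(E) = -12*E² (S(E) = (E*(6*(-2)))*E = (E*(-12))*E = (-12*E)*E = -12*E²)
1/(-133386 + S(92/331)) = 1/(-133386 - 12*(92/331)²) = 1/(-133386 - 12*8464/109561) = 1/(-133386 - 101568/109561) = 1/(-14614005114/109561) = -109561/14614005114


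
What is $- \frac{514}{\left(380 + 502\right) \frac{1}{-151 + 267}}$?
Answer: $- \frac{29812}{441} \approx -67.601$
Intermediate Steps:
$- \frac{514}{\left(380 + 502\right) \frac{1}{-151 + 267}} = - \frac{514}{882 \cdot \frac{1}{116}} = - \frac{514}{\frac{441}{58}} = \left(-514\right) \frac{58}{441} = - \frac{29812}{441}$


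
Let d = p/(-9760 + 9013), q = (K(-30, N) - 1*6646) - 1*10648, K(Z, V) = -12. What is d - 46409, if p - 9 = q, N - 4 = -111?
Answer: -34650226/747 ≈ -46386.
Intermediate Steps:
N = -107 (N = 4 - 111 = -107)
q = -17306 (q = (-12 - 1*6646) - 1*10648 = (-12 - 6646) - 10648 = -6658 - 10648 = -17306)
p = -17297 (p = 9 - 17306 = -17297)
d = 17297/747 (d = -17297/(-9760 + 9013) = -17297/(-747) = -17297*(-1/747) = 17297/747 ≈ 23.155)
d - 46409 = 17297/747 - 46409 = -34650226/747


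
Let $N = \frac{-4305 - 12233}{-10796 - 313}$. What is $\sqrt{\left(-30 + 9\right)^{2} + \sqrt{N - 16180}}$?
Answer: $\frac{\sqrt{102880449 + 483 i \sqrt{3774268722}}}{483} \approx 21.213 + 2.998 i$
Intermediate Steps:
$N = \frac{16538}{11109}$ ($N = - \frac{16538}{-11109} = \left(-16538\right) \left(- \frac{1}{11109}\right) = \frac{16538}{11109} \approx 1.4887$)
$\sqrt{\left(-30 + 9\right)^{2} + \sqrt{N - 16180}} = \sqrt{\left(-30 + 9\right)^{2} + \sqrt{\frac{16538}{11109} - 16180}} = \sqrt{\left(-21\right)^{2} + \sqrt{- \frac{179727082}{11109}}} = \sqrt{441 + \frac{i \sqrt{3774268722}}{483}}$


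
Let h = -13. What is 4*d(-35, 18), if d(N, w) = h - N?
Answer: 88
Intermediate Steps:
d(N, w) = -13 - N
4*d(-35, 18) = 4*(-13 - 1*(-35)) = 4*(-13 + 35) = 4*22 = 88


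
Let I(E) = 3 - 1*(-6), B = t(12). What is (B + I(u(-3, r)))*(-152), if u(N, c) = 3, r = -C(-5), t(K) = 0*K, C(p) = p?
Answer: -1368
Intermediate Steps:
t(K) = 0
B = 0
r = 5 (r = -1*(-5) = 5)
I(E) = 9 (I(E) = 3 + 6 = 9)
(B + I(u(-3, r)))*(-152) = (0 + 9)*(-152) = 9*(-152) = -1368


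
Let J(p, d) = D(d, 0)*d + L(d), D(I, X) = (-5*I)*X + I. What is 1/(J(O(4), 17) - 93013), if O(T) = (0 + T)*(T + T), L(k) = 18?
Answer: -1/92706 ≈ -1.0787e-5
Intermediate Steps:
D(I, X) = I - 5*I*X (D(I, X) = -5*I*X + I = I - 5*I*X)
O(T) = 2*T² (O(T) = T*(2*T) = 2*T²)
J(p, d) = 18 + d² (J(p, d) = (d*(1 - 5*0))*d + 18 = (d*(1 + 0))*d + 18 = (d*1)*d + 18 = d*d + 18 = d² + 18 = 18 + d²)
1/(J(O(4), 17) - 93013) = 1/((18 + 17²) - 93013) = 1/((18 + 289) - 93013) = 1/(307 - 93013) = 1/(-92706) = -1/92706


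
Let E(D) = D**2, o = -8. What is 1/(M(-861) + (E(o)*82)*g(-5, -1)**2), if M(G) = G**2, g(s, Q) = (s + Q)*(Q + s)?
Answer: 1/7542729 ≈ 1.3258e-7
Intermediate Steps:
g(s, Q) = (Q + s)**2 (g(s, Q) = (Q + s)*(Q + s) = (Q + s)**2)
1/(M(-861) + (E(o)*82)*g(-5, -1)**2) = 1/((-861)**2 + ((-8)**2*82)*((-1 - 5)**2)**2) = 1/(741321 + (64*82)*((-6)**2)**2) = 1/(741321 + 5248*36**2) = 1/(741321 + 5248*1296) = 1/(741321 + 6801408) = 1/7542729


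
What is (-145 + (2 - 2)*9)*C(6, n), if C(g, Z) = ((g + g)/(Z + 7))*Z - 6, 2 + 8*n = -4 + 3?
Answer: 51330/53 ≈ 968.49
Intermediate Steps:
n = -3/8 (n = -1/4 + (-4 + 3)/8 = -1/4 + (1/8)*(-1) = -1/4 - 1/8 = -3/8 ≈ -0.37500)
C(g, Z) = -6 + 2*Z*g/(7 + Z) (C(g, Z) = ((2*g)/(7 + Z))*Z - 6 = (2*g/(7 + Z))*Z - 6 = 2*Z*g/(7 + Z) - 6 = -6 + 2*Z*g/(7 + Z))
(-145 + (2 - 2)*9)*C(6, n) = (-145 + (2 - 2)*9)*(2*(-21 - 3*(-3/8) - 3/8*6)/(7 - 3/8)) = (-145 + 0*9)*(2*(-21 + 9/8 - 9/4)/(53/8)) = (-145 + 0)*(2*(8/53)*(-177/8)) = -145*(-354/53) = 51330/53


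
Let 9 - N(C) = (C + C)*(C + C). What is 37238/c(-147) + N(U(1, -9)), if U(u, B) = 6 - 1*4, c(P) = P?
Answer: -38267/147 ≈ -260.32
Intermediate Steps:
U(u, B) = 2 (U(u, B) = 6 - 4 = 2)
N(C) = 9 - 4*C² (N(C) = 9 - (C + C)*(C + C) = 9 - 2*C*2*C = 9 - 4*C²)
37238/c(-147) + N(U(1, -9)) = 37238/(-147) + (9 - 4*2²) = 37238*(-1/147) + (9 - 4*4) = -37238/147 + (9 - 16) = -37238/147 - 7 = -38267/147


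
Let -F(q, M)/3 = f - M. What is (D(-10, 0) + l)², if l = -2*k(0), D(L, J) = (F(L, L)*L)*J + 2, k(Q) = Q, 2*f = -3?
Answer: 4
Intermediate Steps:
f = -3/2 (f = (½)*(-3) = -3/2 ≈ -1.5000)
F(q, M) = 9/2 + 3*M (F(q, M) = -3*(-3/2 - M) = 9/2 + 3*M)
D(L, J) = 2 + J*L*(9/2 + 3*L) (D(L, J) = ((9/2 + 3*L)*L)*J + 2 = (L*(9/2 + 3*L))*J + 2 = J*L*(9/2 + 3*L) + 2 = 2 + J*L*(9/2 + 3*L))
l = 0 (l = -2*0 = 0)
(D(-10, 0) + l)² = ((2 + (3/2)*0*(-10)*(3 + 2*(-10))) + 0)² = ((2 + (3/2)*0*(-10)*(3 - 20)) + 0)² = ((2 + (3/2)*0*(-10)*(-17)) + 0)² = ((2 + 0) + 0)² = (2 + 0)² = 2² = 4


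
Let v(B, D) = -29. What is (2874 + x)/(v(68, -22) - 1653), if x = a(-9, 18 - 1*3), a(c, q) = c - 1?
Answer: -1432/841 ≈ -1.7027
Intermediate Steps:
a(c, q) = -1 + c
x = -10 (x = -1 - 9 = -10)
(2874 + x)/(v(68, -22) - 1653) = (2874 - 10)/(-29 - 1653) = 2864/(-1682) = 2864*(-1/1682) = -1432/841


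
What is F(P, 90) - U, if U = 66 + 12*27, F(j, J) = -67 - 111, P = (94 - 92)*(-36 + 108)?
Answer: -568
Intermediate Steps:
P = 144 (P = 2*72 = 144)
F(j, J) = -178
U = 390 (U = 66 + 324 = 390)
F(P, 90) - U = -178 - 1*390 = -178 - 390 = -568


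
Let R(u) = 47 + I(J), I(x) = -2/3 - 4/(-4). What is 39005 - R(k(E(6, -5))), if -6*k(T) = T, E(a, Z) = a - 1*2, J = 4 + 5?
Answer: 116873/3 ≈ 38958.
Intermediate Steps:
J = 9
E(a, Z) = -2 + a (E(a, Z) = a - 2 = -2 + a)
I(x) = 1/3 (I(x) = -2*1/3 - 4*(-1/4) = -2/3 + 1 = 1/3)
k(T) = -T/6
R(u) = 142/3 (R(u) = 47 + 1/3 = 142/3)
39005 - R(k(E(6, -5))) = 39005 - 1*142/3 = 39005 - 142/3 = 116873/3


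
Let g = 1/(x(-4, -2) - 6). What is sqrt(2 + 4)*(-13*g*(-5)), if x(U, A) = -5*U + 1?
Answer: 13*sqrt(6)/3 ≈ 10.614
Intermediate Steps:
x(U, A) = 1 - 5*U
g = 1/15 (g = 1/((1 - 5*(-4)) - 6) = 1/((1 + 20) - 6) = 1/(21 - 6) = 1/15 ≈ 0.066667)
sqrt(2 + 4)*(-13*g*(-5)) = sqrt(2 + 4)*(-13*1/15*(-5)) = sqrt(6)*(-13/15*(-5)) = sqrt(6)*(13/3) = 13*sqrt(6)/3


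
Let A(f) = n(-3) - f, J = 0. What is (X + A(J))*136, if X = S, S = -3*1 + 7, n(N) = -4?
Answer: 0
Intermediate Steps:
A(f) = -4 - f
S = 4 (S = -3 + 7 = 4)
X = 4
(X + A(J))*136 = (4 + (-4 - 1*0))*136 = (4 + (-4 + 0))*136 = (4 - 4)*136 = 0*136 = 0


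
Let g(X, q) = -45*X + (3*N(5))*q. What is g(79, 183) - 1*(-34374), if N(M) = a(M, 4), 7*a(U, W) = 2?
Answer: 216831/7 ≈ 30976.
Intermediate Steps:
a(U, W) = 2/7 (a(U, W) = (1/7)*2 = 2/7)
N(M) = 2/7
g(X, q) = -45*X + 6*q/7 (g(X, q) = -45*X + (3*(2/7))*q = -45*X + 6*q/7)
g(79, 183) - 1*(-34374) = (-45*79 + (6/7)*183) - 1*(-34374) = (-3555 + 1098/7) + 34374 = -23787/7 + 34374 = 216831/7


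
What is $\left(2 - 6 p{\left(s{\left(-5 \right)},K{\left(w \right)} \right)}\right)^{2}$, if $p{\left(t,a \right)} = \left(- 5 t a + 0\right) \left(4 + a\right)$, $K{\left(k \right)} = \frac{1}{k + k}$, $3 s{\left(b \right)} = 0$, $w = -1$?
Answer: $4$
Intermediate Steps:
$s{\left(b \right)} = 0$ ($s{\left(b \right)} = \frac{1}{3} \cdot 0 = 0$)
$K{\left(k \right)} = \frac{1}{2 k}$
$p{\left(t,a \right)} = - 5 a t \left(4 + a\right)$ ($p{\left(t,a \right)} = \left(- 5 a t + 0\right) \left(4 + a\right) = - 5 a t \left(4 + a\right)$)
$\left(2 - 6 p{\left(s{\left(-5 \right)},K{\left(w \right)} \right)}\right)^{2} = \left(2 - 6 \left(\left(-5\right) \frac{1}{2 \left(-1\right)} 0 \left(4 + \frac{1}{2 \left(-1\right)}\right)\right)\right)^{2} = \left(2 - 6 \left(\left(-5\right) \frac{1}{2} \left(-1\right) 0 \left(4 + \frac{1}{2} \left(-1\right)\right)\right)\right)^{2} = \left(2 - 6 \left(\left(-5\right) \left(- \frac{1}{2}\right) 0 \left(4 - \frac{1}{2}\right)\right)\right)^{2} = \left(2 - 6 \left(\left(-5\right) \left(- \frac{1}{2}\right) 0 \cdot \frac{7}{2}\right)\right)^{2} = \left(2 - 0\right)^{2} = \left(2 + 0\right)^{2} = 2^{2} = 4$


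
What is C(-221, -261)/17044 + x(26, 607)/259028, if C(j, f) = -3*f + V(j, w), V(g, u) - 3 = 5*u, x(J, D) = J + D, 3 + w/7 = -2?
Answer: 10565935/275929577 ≈ 0.038292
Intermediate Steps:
w = -35 (w = -21 + 7*(-2) = -21 - 14 = -35)
x(J, D) = D + J
V(g, u) = 3 + 5*u
C(j, f) = -172 - 3*f (C(j, f) = -3*f + (3 + 5*(-35)) = -3*f + (3 - 175) = -3*f - 172 = -172 - 3*f)
C(-221, -261)/17044 + x(26, 607)/259028 = (-172 - 3*(-261))/17044 + (607 + 26)/259028 = (-172 + 783)*(1/17044) + 633*(1/259028) = 611*(1/17044) + 633/259028 = 611/17044 + 633/259028 = 10565935/275929577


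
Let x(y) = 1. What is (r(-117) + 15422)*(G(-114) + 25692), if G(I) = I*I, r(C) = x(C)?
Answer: 596685024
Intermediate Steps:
r(C) = 1
G(I) = I²
(r(-117) + 15422)*(G(-114) + 25692) = (1 + 15422)*((-114)² + 25692) = 15423*(12996 + 25692) = 15423*38688 = 596685024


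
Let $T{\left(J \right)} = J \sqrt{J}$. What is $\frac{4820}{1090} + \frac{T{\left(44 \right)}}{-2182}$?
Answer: $\frac{482}{109} - \frac{44 \sqrt{11}}{1091} \approx 4.2883$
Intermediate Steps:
$T{\left(J \right)} = J^{\frac{3}{2}}$
$\frac{4820}{1090} + \frac{T{\left(44 \right)}}{-2182} = \frac{4820}{1090} + \frac{44^{\frac{3}{2}}}{-2182} = 4820 \cdot \frac{1}{1090} + 88 \sqrt{11} \left(- \frac{1}{2182}\right) = \frac{482}{109} - \frac{44 \sqrt{11}}{1091}$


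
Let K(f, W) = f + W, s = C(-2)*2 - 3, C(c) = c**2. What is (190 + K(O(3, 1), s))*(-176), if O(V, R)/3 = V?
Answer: -35904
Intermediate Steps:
O(V, R) = 3*V
s = 5 (s = (-2)**2*2 - 3 = 4*2 - 3 = 8 - 3 = 5)
K(f, W) = W + f
(190 + K(O(3, 1), s))*(-176) = (190 + (5 + 3*3))*(-176) = (190 + (5 + 9))*(-176) = (190 + 14)*(-176) = 204*(-176) = -35904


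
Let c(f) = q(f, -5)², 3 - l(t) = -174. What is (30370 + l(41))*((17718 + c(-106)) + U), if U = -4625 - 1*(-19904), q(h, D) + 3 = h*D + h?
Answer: 6422140186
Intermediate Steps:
q(h, D) = -3 + h + D*h (q(h, D) = -3 + (h*D + h) = -3 + (D*h + h) = -3 + (h + D*h) = -3 + h + D*h)
l(t) = 177 (l(t) = 3 - 1*(-174) = 3 + 174 = 177)
c(f) = (-3 - 4*f)² (c(f) = (-3 + f - 5*f)² = (-3 - 4*f)²)
U = 15279 (U = -4625 + 19904 = 15279)
(30370 + l(41))*((17718 + c(-106)) + U) = (30370 + 177)*((17718 + (3 + 4*(-106))²) + 15279) = 30547*((17718 + (3 - 424)²) + 15279) = 30547*((17718 + (-421)²) + 15279) = 30547*((17718 + 177241) + 15279) = 30547*(194959 + 15279) = 30547*210238 = 6422140186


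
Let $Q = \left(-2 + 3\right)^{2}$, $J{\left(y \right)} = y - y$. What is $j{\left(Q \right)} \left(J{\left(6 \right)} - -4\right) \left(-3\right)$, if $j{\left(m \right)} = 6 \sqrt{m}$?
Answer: $-72$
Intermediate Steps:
$J{\left(y \right)} = 0$
$Q = 1$ ($Q = 1^{2} = 1$)
$j{\left(Q \right)} \left(J{\left(6 \right)} - -4\right) \left(-3\right) = 6 \sqrt{1} \left(0 - -4\right) \left(-3\right) = 6 \cdot 1 \left(0 + 4\right) \left(-3\right) = 6 \cdot 4 \left(-3\right) = 24 \left(-3\right) = -72$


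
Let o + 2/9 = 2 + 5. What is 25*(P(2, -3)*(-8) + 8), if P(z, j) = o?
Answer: -10400/9 ≈ -1155.6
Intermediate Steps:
o = 61/9 (o = -2/9 + (2 + 5) = -2/9 + 7 = 61/9 ≈ 6.7778)
P(z, j) = 61/9
25*(P(2, -3)*(-8) + 8) = 25*((61/9)*(-8) + 8) = 25*(-488/9 + 8) = 25*(-416/9) = -10400/9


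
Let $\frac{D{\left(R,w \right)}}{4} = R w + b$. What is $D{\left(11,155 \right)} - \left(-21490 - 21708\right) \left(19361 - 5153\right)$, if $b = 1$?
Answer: $613764008$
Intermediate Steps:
$D{\left(R,w \right)} = 4 + 4 R w$ ($D{\left(R,w \right)} = 4 \left(R w + 1\right) = 4 \left(1 + R w\right) = 4 + 4 R w$)
$D{\left(11,155 \right)} - \left(-21490 - 21708\right) \left(19361 - 5153\right) = \left(4 + 4 \cdot 11 \cdot 155\right) - \left(-21490 - 21708\right) \left(19361 - 5153\right) = \left(4 + 6820\right) - \left(-43198\right) 14208 = 6824 - -613757184 = 6824 + 613757184 = 613764008$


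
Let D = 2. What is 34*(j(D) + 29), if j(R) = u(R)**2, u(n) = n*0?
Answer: 986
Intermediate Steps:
u(n) = 0
j(R) = 0 (j(R) = 0**2 = 0)
34*(j(D) + 29) = 34*(0 + 29) = 34*29 = 986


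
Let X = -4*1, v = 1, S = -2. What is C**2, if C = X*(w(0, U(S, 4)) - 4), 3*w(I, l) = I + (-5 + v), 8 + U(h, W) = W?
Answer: 4096/9 ≈ 455.11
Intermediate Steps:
U(h, W) = -8 + W
w(I, l) = -4/3 + I/3 (w(I, l) = (I + (-5 + 1))/3 = (I - 4)/3 = (-4 + I)/3 = -4/3 + I/3)
X = -4
C = 64/3 (C = -4*((-4/3 + (1/3)*0) - 4) = -4*((-4/3 + 0) - 4) = -4*(-4/3 - 4) = -4*(-16/3) = 64/3 ≈ 21.333)
C**2 = (64/3)**2 = 4096/9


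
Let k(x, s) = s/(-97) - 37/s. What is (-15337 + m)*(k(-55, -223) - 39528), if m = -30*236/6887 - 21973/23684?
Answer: 1069560340421968551975/1764134677874 ≈ 6.0628e+8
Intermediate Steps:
k(x, s) = -37/s - s/97 (k(x, s) = s*(-1/97) - 37/s = -s/97 - 37/s = -37/s - s/97)
m = -319010771/163111708 (m = -7080*1/6887 - 21973*1/23684 = -7080/6887 - 21973/23684 = -319010771/163111708 ≈ -1.9558)
(-15337 + m)*(k(-55, -223) - 39528) = (-15337 - 319010771/163111708)*((-37/(-223) - 1/97*(-223)) - 39528) = -2501963276367*((-37*(-1/223) + 223/97) - 39528)/163111708 = -2501963276367*((37/223 + 223/97) - 39528)/163111708 = -2501963276367*(53318/21631 - 39528)/163111708 = -2501963276367/163111708*(-854976850/21631) = 1069560340421968551975/1764134677874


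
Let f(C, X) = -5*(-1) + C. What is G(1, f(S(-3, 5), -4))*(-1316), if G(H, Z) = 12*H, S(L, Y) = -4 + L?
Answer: -15792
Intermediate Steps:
f(C, X) = 5 + C
G(1, f(S(-3, 5), -4))*(-1316) = (12*1)*(-1316) = 12*(-1316) = -15792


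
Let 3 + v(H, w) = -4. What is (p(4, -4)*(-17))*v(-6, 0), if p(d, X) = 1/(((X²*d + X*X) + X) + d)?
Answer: 119/80 ≈ 1.4875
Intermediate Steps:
p(d, X) = 1/(X + d + X² + d*X²) (p(d, X) = 1/(((d*X² + X²) + X) + d) = 1/(((X² + d*X²) + X) + d) = 1/((X + X² + d*X²) + d) = 1/(X + d + X² + d*X²))
v(H, w) = -7 (v(H, w) = -3 - 4 = -7)
(p(4, -4)*(-17))*v(-6, 0) = (-17/(-4 + 4 + (-4)² + 4*(-4)²))*(-7) = (-17/(-4 + 4 + 16 + 4*16))*(-7) = (-17/(-4 + 4 + 16 + 64))*(-7) = (-17/80)*(-7) = ((1/80)*(-17))*(-7) = -17/80*(-7) = 119/80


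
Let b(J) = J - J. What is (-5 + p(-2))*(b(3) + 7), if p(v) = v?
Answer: -49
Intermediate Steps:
b(J) = 0
(-5 + p(-2))*(b(3) + 7) = (-5 - 2)*(0 + 7) = -7*7 = -49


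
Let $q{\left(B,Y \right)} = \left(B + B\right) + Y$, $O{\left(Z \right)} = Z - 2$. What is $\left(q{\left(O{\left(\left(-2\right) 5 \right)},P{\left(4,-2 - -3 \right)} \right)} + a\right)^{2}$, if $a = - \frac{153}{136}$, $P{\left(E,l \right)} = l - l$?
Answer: $\frac{40401}{64} \approx 631.27$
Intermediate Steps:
$P{\left(E,l \right)} = 0$
$O{\left(Z \right)} = -2 + Z$
$q{\left(B,Y \right)} = Y + 2 B$ ($q{\left(B,Y \right)} = 2 B + Y = Y + 2 B$)
$a = - \frac{9}{8}$ ($a = \left(-153\right) \frac{1}{136} = - \frac{9}{8} \approx -1.125$)
$\left(q{\left(O{\left(\left(-2\right) 5 \right)},P{\left(4,-2 - -3 \right)} \right)} + a\right)^{2} = \left(\left(0 + 2 \left(-2 - 10\right)\right) - \frac{9}{8}\right)^{2} = \left(\left(0 + 2 \left(-12\right)\right) - \frac{9}{8}\right)^{2} = \left(\left(0 - 24\right) - \frac{9}{8}\right)^{2} = \left(-24 - \frac{9}{8}\right)^{2} = \left(- \frac{201}{8}\right)^{2} = \frac{40401}{64}$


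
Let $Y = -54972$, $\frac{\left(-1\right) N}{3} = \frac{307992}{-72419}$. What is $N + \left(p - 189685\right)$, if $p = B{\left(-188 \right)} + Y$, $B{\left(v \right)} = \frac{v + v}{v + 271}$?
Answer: $- \frac{1470529208025}{6010777} \approx -2.4465 \cdot 10^{5}$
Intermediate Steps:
$B{\left(v \right)} = \frac{2 v}{271 + v}$
$N = \frac{923976}{72419}$ ($N = - 3 \frac{307992}{-72419} = - 3 \cdot 307992 \left(- \frac{1}{72419}\right) = \left(-3\right) \left(- \frac{307992}{72419}\right) = \frac{923976}{72419} \approx 12.759$)
$p = - \frac{4563052}{83}$ ($p = 2 \left(-188\right) \frac{1}{271 - 188} - 54972 = 2 \left(-188\right) \frac{1}{83} - 54972 = - \frac{376}{83} - 54972 = - \frac{4563052}{83} \approx -54977.0$)
$N + \left(p - 189685\right) = \frac{923976}{72419} - \frac{20306907}{83} = - \frac{1470529208025}{6010777}$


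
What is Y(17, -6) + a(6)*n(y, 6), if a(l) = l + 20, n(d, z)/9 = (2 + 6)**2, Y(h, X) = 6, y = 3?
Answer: 14982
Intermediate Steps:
n(d, z) = 576 (n(d, z) = 9*(2 + 6)**2 = 9*8**2 = 9*64 = 576)
a(l) = 20 + l
Y(17, -6) + a(6)*n(y, 6) = 6 + (20 + 6)*576 = 6 + 26*576 = 6 + 14976 = 14982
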